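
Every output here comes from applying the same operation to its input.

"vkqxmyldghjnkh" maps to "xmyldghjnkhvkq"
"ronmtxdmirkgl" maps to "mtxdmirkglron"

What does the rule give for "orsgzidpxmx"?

gzidpxmxors

The pattern: move the first 3 characters to the end (rotate left by 3).
Applying that to "orsgzidpxmx" gives "gzidpxmxors".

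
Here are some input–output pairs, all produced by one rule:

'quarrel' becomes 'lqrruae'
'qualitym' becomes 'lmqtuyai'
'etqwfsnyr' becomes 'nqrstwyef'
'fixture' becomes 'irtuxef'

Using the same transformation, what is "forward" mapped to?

The pattern: sort the characters into alphabetical order, then move the first 2 characters to the end (rotate left by 2).
Starting from "forward": after the first operation, "adforrw"; after the second, "forrwad".

forrwad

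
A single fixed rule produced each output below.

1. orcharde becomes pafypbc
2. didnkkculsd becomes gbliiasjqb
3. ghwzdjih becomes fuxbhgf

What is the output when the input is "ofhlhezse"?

What's happening: delete the first character, then shift every letter 2 places backward in the alphabet (wrapping around).
On "ofhlhezse": the first step gives "fhlhezse", and the second then gives "dfjfcxqc".

dfjfcxqc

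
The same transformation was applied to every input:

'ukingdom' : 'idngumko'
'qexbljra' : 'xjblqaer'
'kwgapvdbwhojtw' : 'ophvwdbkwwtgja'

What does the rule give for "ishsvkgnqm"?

nsgvkimsqh

The pattern: take characters alternately from the front and the back (1st, last, 2nd, 2nd-last, ...), then swap the front and back halves of the string.
Starting from "ishsvkgnqm": after the first operation, "imsqhnsgvk"; after the second, "nsgvkimsqh".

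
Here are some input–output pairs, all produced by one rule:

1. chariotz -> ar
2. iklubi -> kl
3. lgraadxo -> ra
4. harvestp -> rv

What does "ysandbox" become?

an

The rule is to swap the front and back halves of the string, then keep only the last 2 characters.
Applying that to "ysandbox" gives "an".
(Check on "lgraadxo": → "adxolgra" → "ra" ✓)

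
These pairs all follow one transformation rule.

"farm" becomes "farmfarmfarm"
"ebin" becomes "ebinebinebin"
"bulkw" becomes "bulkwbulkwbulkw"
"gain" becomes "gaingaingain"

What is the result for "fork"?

forkforkfork

Looking at the pairs, the operation is to write the whole string 3 times in a row.
So "fork" becomes "forkforkfork".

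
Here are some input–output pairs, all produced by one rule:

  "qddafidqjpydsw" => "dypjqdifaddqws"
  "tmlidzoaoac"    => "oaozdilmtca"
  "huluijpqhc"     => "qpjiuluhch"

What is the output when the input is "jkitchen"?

Looking at the pairs, the operation is to reverse the string, then move the first 2 characters to the end (rotate left by 2).
Applying both steps to "jkitchen": "nehctikj", then "hctikjne".

hctikjne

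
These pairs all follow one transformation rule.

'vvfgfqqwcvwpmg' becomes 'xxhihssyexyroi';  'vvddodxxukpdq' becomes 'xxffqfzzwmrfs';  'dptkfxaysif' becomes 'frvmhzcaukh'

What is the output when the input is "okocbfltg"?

qmqedhnvi

What's happening: shift every letter 2 places forward in the alphabet (wrapping around).
For "okocbfltg" the result is "qmqedhnvi".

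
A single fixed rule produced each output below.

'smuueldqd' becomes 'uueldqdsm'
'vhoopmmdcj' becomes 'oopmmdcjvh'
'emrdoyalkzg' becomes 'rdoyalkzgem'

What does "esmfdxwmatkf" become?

The rule is to move the first 2 characters to the end (rotate left by 2).
Doing the same to "esmfdxwmatkf": "mfdxwmatkfes".

mfdxwmatkfes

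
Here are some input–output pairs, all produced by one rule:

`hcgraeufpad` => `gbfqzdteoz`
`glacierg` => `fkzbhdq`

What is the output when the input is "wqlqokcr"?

vpkpnjb

Rule — shift every letter 1 place backward in the alphabet (wrapping around), then delete the last character.
Working it through for "wqlqokcr": intermediate "vpkpnjbq", final "vpkpnjb".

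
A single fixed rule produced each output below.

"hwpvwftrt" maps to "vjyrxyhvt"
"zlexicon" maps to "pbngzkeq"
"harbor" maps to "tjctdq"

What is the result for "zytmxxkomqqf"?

The rule is to move the last character to the front, then shift every letter 2 places forward in the alphabet (wrapping around).
For "zytmxxkomqqf", step one produces "fzytmxxkomqq"; step two turns that into "hbavozzmqoss".

hbavozzmqoss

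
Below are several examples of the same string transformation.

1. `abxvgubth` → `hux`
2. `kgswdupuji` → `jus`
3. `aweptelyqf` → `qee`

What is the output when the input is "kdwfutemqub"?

Each output is the input with this applied: keep one character in every 3, starting at position 3 (positions 3rd, 6th, 9th, ...), then reverse the string.
On "kdwfutemqub" that produces "qtw".

qtw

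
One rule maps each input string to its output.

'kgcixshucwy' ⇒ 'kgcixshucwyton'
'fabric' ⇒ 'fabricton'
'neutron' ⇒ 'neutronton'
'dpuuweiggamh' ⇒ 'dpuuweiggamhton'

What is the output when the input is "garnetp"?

garnetpton

The rule is to append "ton".
"garnetp" → "garnetpton".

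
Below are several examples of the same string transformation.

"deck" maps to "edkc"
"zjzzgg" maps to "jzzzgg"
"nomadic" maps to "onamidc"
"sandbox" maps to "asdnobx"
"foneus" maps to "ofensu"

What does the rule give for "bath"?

abht

The transformation: swap each adjacent pair of characters (1↔2, 3↔4, ...).
So "bath" becomes "abht".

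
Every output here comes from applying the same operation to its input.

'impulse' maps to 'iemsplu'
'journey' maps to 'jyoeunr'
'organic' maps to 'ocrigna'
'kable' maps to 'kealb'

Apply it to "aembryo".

Looking at the pairs, the operation is to take characters alternately from the front and the back (1st, last, 2nd, 2nd-last, ...).
For "aembryo" the result is "aoeymrb".

aoeymrb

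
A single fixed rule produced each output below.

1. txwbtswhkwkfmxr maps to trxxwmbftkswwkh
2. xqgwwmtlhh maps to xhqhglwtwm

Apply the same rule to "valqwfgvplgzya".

The rule is to take characters alternately from the front and the back (1st, last, 2nd, 2nd-last, ...).
Applying that to "valqwfgvplgzya" gives "vaaylzqgwlfpgv".

vaaylzqgwlfpgv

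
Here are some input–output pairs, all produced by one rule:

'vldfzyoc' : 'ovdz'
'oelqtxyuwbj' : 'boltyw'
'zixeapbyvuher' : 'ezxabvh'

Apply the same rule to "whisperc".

rwip

Rule — move the last 2 characters to the front (rotate right by 2), then keep every other character starting from the first (positions 1st, 3rd, 5th, ...).
Applying both steps to "whisperc": "rcwhispe", then "rwip".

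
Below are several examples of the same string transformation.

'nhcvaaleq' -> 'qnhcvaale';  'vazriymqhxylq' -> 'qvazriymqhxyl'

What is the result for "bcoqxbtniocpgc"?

cbcoqxbtniocpg

The pattern: move the last character to the front.
For "bcoqxbtniocpgc" the result is "cbcoqxbtniocpg".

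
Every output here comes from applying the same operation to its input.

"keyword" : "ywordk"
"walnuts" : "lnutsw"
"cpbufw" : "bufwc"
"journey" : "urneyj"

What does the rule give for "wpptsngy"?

The pattern: move the first character to the end, then delete the first character.
Applying both steps to "wpptsngy": "pptsngyw", then "ptsngyw".

ptsngyw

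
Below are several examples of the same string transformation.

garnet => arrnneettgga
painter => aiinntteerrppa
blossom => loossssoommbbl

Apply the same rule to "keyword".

The rule is to double every character, then move the first 3 characters to the end (rotate left by 3).
"keyword" → "eyywwoorrddkke".

eyywwoorrddkke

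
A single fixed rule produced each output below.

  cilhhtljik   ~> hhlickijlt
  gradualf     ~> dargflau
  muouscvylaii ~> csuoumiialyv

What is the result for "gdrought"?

The transformation: swap the front and back halves of the string, then reverse the string.
So "gdrought" becomes "ordgthgu".

ordgthgu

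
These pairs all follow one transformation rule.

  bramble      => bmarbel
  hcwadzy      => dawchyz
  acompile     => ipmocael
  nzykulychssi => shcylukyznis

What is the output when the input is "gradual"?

udargla

Rule — reverse the string, then move the first 2 characters to the end (rotate left by 2).
Starting from "gradual": after the first operation, "laudarg"; after the second, "udargla".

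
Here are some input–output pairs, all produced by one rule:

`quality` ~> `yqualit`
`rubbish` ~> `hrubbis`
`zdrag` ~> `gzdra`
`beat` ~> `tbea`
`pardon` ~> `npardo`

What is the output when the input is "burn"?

Looking at the pairs, the operation is to move the last character to the front.
"burn" → "nbur".

nbur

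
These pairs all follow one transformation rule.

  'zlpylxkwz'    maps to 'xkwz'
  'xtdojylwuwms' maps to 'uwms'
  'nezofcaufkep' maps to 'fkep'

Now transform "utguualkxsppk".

sppk

What's happening: keep only the last 4 characters.
"utguualkxsppk" → "sppk".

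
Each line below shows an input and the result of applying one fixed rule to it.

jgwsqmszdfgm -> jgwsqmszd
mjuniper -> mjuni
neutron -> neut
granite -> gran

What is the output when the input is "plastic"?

Each output is the input with this applied: delete the last 3 characters.
So "plastic" becomes "plas".

plas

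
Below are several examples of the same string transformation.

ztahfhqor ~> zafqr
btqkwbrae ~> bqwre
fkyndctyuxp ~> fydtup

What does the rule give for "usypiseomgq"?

uyiemq

The rule is to keep every other character starting from the first (positions 1st, 3rd, 5th, ...).
Doing the same to "usypiseomgq": "uyiemq".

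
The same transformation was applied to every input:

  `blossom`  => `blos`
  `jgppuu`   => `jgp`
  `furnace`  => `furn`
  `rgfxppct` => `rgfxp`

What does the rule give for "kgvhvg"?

kgv

What's happening: delete the last 3 characters.
Doing the same to "kgvhvg": "kgv".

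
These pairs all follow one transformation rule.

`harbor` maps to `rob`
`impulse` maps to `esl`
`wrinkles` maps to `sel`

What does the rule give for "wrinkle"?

elk

The pattern: reverse the string, then keep only the first 3 characters.
"wrinkle" → "elknirw" → "elk".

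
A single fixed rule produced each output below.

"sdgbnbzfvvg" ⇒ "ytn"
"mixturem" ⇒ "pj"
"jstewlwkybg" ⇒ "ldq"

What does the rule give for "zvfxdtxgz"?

xlr

Rule — shift every letter 8 places backward in the alphabet (wrapping around), then keep one character in every 3, starting at position 3 (positions 3rd, 6th, 9th, ...).
Working it through for "zvfxdtxgz": intermediate "rnxpvlpyr", final "xlr".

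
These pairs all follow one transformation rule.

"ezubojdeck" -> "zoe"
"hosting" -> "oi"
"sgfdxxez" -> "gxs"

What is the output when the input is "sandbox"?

Each output is the input with this applied: swap the first and last characters, then keep one character in every 3, starting at position 2 (positions 2nd, 5th, 8th, ...).
Working it through for "sandbox": intermediate "xandbos", final "ab".

ab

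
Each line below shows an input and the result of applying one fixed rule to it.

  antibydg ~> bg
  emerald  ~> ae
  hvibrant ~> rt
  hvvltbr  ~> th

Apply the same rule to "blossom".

sb

What's happening: move the first 2 characters to the end (rotate left by 2), then keep one character in every 3, starting at position 3 (positions 3rd, 6th, 9th, ...).
"blossom" → "ossombl" → "sb".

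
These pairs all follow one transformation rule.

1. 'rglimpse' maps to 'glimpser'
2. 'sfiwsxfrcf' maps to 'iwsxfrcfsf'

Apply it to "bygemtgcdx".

Looking at the pairs, the operation is to swap the front and back halves of the string, then move the last 3 characters to the front (rotate right by 3).
"bygemtgcdx" → "tgcdxbygem" → "gemtgcdxby".

gemtgcdxby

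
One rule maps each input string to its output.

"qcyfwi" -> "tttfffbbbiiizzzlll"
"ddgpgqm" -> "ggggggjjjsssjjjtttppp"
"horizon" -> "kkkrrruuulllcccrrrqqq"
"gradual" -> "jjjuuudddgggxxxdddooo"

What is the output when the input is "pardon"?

sssddduuugggrrrqqq

What's happening: shift every letter 3 places forward in the alphabet (wrapping around), then repeat every character 3 times.
Applying both steps to "pardon": "sdugrq", then "sssddduuugggrrrqqq".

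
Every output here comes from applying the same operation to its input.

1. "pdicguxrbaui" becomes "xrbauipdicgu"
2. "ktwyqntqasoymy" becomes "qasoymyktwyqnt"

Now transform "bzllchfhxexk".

fhxexkbzllch

What's happening: swap the front and back halves of the string.
"bzllchfhxexk" → "fhxexkbzllch".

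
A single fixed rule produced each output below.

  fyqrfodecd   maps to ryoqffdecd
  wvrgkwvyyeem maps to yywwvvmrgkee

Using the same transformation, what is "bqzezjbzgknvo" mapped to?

zzvzoqkngjbeb

Rule — sort the characters into reverse alphabetical order, then swap each adjacent pair of characters (1↔2, 3↔4, ...).
Applying that to "bqzezjbzgknvo" gives "zzvzoqkngjbeb".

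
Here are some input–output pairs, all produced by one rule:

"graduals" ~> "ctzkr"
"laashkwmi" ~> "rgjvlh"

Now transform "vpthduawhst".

gctzvgrs

The rule is to delete the first 3 characters, then shift every letter 1 place backward in the alphabet (wrapping around).
For "vpthduawhst", step one produces "hduawhst"; step two turns that into "gctzvgrs".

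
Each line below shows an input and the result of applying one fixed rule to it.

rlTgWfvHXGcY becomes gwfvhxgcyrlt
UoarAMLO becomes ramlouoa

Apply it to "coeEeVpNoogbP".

eevpnoogbpcoe

The rule is to move the first 3 characters to the end (rotate left by 3), then convert every letter to lowercase.
For "coeEeVpNoogbP", step one produces "EeVpNoogbPcoe"; step two turns that into "eevpnoogbpcoe".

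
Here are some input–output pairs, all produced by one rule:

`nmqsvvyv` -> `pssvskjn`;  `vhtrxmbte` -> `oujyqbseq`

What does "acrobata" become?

What's happening: shift every letter 3 places backward in the alphabet (wrapping around), then move the first 3 characters to the end (rotate left by 3).
Starting from "acrobata": after the first operation, "xzolyxqx"; after the second, "lyxqxxzo".
(Check on "vhtrxmbte": → "seqoujyqb" → "oujyqbseq" ✓)

lyxqxxzo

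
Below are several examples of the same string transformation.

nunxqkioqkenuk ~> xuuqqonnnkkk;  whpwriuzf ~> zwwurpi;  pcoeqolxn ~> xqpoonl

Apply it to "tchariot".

Rule — sort the characters into reverse alphabetical order, then delete the last 2 characters.
For "tchariot" the result is "ttroih".

ttroih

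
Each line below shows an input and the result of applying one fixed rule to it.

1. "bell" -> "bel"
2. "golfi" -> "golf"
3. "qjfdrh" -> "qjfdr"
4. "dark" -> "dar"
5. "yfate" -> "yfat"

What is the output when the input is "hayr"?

In each case the input is transformed by: delete the last character.
"hayr" → "hay".

hay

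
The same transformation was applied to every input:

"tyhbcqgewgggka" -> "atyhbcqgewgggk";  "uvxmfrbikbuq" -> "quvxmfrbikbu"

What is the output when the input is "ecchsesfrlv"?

vecchsesfrl

Looking at the pairs, the operation is to move the last character to the front.
For "ecchsesfrlv" the result is "vecchsesfrl".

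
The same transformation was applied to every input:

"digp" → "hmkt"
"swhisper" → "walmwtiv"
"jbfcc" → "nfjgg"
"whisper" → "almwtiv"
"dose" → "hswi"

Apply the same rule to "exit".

Looking at the pairs, the operation is to shift every letter 4 places forward in the alphabet (wrapping around).
Doing the same to "exit": "ibmx".

ibmx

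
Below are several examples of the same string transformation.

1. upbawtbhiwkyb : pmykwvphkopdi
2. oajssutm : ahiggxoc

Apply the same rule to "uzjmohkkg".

The rule is to reverse the string, then shift every letter 12 places backward in the alphabet (wrapping around).
For "uzjmohkkg", step one produces "gkkhomjzu"; step two turns that into "uyyvcaxni".

uyyvcaxni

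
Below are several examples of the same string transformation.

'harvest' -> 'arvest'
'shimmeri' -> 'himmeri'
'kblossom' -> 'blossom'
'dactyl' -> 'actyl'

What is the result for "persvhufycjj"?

Each output is the input with this applied: delete the first character.
On "persvhufycjj" that produces "ersvhufycjj".

ersvhufycjj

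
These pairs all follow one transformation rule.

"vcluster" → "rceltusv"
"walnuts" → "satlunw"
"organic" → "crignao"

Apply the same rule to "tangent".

tannegt

The pattern: take characters alternately from the front and the back (1st, last, 2nd, 2nd-last, ...), then move the first character to the end.
Working it through for "tangent": intermediate "ttanneg", final "tannegt".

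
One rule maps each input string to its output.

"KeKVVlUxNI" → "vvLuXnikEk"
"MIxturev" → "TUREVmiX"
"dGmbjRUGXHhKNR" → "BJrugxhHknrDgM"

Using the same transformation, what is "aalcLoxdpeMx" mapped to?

ClOXDPEmXAAL

Rule — move the first 3 characters to the end (rotate left by 3), then flip the case of every letter.
For "aalcLoxdpeMx", step one produces "cLoxdpeMxaal"; step two turns that into "ClOXDPEmXAAL".
(Check on "MIxturev": → "turevMIx" → "TUREVmiX" ✓)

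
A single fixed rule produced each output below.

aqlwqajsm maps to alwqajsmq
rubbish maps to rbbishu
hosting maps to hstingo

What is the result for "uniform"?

uiformn

The rule is to move the first character to the end, then swap the first and last characters.
"uniform" → "niformu" → "uiformn".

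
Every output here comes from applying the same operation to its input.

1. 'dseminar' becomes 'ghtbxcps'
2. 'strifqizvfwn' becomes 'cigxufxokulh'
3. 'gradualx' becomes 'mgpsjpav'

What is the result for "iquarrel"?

Each output is the input with this applied: shift every letter 11 places backward in the alphabet (wrapping around), then swap the first and last characters.
For "iquarrel", step one produces "xfjpggta"; step two turns that into "afjpggtx".

afjpggtx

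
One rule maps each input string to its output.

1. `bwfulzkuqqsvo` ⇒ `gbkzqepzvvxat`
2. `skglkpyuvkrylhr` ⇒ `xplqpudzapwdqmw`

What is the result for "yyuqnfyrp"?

ddzvskdwu

The pattern: shift every letter 5 places forward in the alphabet (wrapping around).
For "yyuqnfyrp" the result is "ddzvskdwu".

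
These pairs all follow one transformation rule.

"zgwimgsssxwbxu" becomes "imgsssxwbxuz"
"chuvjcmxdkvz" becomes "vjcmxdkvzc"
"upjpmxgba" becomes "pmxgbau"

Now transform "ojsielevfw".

ielevfwo

The transformation: move the first 3 characters to the end (rotate left by 3), then delete the last 2 characters.
Starting from "ojsielevfw": after the first operation, "ielevfwojs"; after the second, "ielevfwo".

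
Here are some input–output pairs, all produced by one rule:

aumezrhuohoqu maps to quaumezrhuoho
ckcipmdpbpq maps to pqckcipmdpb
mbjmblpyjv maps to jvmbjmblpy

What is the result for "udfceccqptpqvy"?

The pattern: move the last 2 characters to the front (rotate right by 2).
"udfceccqptpqvy" → "vyudfceccqptpq".

vyudfceccqptpq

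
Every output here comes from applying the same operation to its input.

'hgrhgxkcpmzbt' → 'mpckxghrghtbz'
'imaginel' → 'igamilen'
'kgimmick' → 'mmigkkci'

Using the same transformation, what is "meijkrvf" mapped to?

kjiemfvr

The rule is to reverse the string, then move the first 3 characters to the end (rotate left by 3).
Starting from "meijkrvf": after the first operation, "fvrkjiem"; after the second, "kjiemfvr".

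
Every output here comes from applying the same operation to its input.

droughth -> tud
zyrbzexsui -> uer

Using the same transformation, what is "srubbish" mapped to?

sbs

The transformation: reverse the string, then keep one character in every 3, starting at position 2 (positions 2nd, 5th, 8th, ...).
For "srubbish", step one produces "hsibburs"; step two turns that into "sbs".
(Check on "droughth": → "hthguord" → "tud" ✓)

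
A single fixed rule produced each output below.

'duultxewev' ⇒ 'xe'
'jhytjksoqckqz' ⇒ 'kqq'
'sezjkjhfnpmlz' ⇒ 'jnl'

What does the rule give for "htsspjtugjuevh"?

The transformation: delete the first 3 characters, then keep one character in every 3, starting at position 3 (positions 3rd, 6th, 9th, ...).
"htsspjtugjuevh" → "spjtugjuevh" → "jge".

jge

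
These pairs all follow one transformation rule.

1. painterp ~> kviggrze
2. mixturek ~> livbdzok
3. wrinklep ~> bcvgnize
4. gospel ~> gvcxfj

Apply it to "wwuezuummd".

llddunnlvq

The pattern: swap the front and back halves of the string, then shift every letter 9 places backward in the alphabet (wrapping around).
Doing the same to "wwuezuummd": "llddunnlvq".
(Check on "painterp": → "terppain" → "kviggrze" ✓)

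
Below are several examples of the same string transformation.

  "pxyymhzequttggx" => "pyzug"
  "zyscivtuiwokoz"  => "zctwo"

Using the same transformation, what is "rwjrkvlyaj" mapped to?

In each case the input is transformed by: keep one character in every 3, starting at position 1 (positions 1st, 4th, 7th, ...).
Applying that to "rwjrkvlyaj" gives "rrlj".

rrlj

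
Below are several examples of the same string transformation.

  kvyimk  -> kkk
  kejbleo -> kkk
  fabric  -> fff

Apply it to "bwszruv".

Each output is the input with this applied: repeat every character 3 times, then keep only the first 3 characters.
"bwszruv" → "bbbwwwssszzzrrruuuvvv" → "bbb".
(Check on "kejbleo": → "kkkeeejjjbbbllleeeooo" → "kkk" ✓)

bbb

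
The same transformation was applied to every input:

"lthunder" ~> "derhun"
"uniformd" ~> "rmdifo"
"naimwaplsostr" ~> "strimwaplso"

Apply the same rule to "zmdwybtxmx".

The pattern: delete the first 2 characters, then move the last 3 characters to the front (rotate right by 3).
On "zmdwybtxmx": the first step gives "dwybtxmx", and the second then gives "xmxdwybt".
(Check on "lthunder": → "hunder" → "derhun" ✓)

xmxdwybt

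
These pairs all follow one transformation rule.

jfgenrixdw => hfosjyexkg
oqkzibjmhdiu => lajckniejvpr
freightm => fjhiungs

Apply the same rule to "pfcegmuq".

The rule is to move the first 2 characters to the end (rotate left by 2), then shift every letter 1 place forward in the alphabet (wrapping around).
Starting from "pfcegmuq": after the first operation, "cegmuqpf"; after the second, "dfhnvrqg".

dfhnvrqg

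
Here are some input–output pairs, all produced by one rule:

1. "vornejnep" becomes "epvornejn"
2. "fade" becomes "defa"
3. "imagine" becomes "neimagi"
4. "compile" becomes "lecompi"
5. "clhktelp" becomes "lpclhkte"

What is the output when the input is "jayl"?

ylja

Rule — move the last 2 characters to the front (rotate right by 2).
On "jayl" that produces "ylja".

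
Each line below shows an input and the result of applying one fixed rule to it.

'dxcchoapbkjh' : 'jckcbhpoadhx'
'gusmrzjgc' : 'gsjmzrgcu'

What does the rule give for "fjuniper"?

eupnifrj

Each output is the input with this applied: take characters alternately from the front and the back (1st, last, 2nd, 2nd-last, ...), then move the first 3 characters to the end (rotate left by 3).
Working it through for "fjuniper": intermediate "frjeupni", final "eupnifrj".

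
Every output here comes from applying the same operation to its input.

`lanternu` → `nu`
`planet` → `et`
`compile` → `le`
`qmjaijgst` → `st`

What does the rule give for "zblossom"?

What's happening: keep only the last 2 characters.
Doing the same to "zblossom": "om".

om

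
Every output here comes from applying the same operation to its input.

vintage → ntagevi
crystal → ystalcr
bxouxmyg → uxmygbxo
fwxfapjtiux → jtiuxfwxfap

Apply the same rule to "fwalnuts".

lnutsfwa

Each output is the input with this applied: move the last 3 characters to the front (rotate right by 3), then move the last 2 characters to the front (rotate right by 2).
On "fwalnuts": the first step gives "utsfwaln", and the second then gives "lnutsfwa".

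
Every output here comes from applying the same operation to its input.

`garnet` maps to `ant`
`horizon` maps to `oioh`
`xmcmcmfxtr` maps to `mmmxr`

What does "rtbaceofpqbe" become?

The pattern: move the first character to the end, then keep every other character starting from the first (positions 1st, 3rd, 5th, ...).
Applying both steps to "rtbaceofpqbe": "tbaceofpqber", then "taefqe".

taefqe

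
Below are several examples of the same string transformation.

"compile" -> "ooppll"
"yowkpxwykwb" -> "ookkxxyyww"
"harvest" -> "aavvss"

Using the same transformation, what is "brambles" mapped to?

rrmmllss

Rule — keep every other character starting from the second (positions 2nd, 4th, 6th, ...), then double every character.
Working it through for "brambles": intermediate "rmls", final "rrmmllss".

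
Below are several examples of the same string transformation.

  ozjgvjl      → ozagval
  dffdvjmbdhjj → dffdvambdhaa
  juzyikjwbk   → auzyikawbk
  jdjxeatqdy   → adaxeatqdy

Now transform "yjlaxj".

yalaxa

The pattern: replace every "j" with "a".
On "yjlaxj" that produces "yalaxa".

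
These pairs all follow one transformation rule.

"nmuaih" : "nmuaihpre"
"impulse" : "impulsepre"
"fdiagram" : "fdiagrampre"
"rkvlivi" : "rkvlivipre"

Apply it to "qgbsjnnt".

qgbsjnntpre

Looking at the pairs, the operation is to append "pre".
So "qgbsjnnt" becomes "qgbsjnntpre".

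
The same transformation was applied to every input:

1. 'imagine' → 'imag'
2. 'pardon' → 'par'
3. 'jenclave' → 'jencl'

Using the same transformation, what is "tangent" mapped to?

tang

Looking at the pairs, the operation is to delete the last 3 characters.
So "tangent" becomes "tang".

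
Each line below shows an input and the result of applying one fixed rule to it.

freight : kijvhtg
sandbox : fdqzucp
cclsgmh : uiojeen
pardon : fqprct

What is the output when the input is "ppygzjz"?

Rule — shift every letter 2 places forward in the alphabet (wrapping around), then move the first 3 characters to the end (rotate left by 3).
For "ppygzjz", step one produces "rraiblb"; step two turns that into "iblbrra".

iblbrra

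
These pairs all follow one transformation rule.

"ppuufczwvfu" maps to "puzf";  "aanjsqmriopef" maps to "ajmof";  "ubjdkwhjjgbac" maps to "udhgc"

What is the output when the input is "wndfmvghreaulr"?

Rule — keep one character in every 3, starting at position 1 (positions 1st, 4th, 7th, ...).
Applying that to "wndfmvghreaulr" gives "wfgel".

wfgel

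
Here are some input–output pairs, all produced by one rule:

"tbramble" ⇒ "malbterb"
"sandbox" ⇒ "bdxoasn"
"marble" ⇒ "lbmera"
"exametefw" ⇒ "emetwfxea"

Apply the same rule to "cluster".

tsrelcu

In each case the input is transformed by: move the first 3 characters to the end (rotate left by 3), then swap each adjacent pair of characters (1↔2, 3↔4, ...).
Working it through for "cluster": intermediate "sterclu", final "tsrelcu".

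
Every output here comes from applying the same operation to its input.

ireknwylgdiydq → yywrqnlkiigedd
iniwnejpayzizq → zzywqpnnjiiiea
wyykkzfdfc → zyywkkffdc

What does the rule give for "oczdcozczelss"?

zzzssooledccc

The transformation: sort the characters into reverse alphabetical order.
So "oczdcozczelss" becomes "zzzssooledccc".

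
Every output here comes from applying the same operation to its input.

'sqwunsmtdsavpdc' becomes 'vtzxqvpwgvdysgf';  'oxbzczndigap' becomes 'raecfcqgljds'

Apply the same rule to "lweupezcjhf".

ozhxshcfmki

The rule is to shift every letter 3 places forward in the alphabet (wrapping around).
Doing the same to "lweupezcjhf": "ozhxshcfmki".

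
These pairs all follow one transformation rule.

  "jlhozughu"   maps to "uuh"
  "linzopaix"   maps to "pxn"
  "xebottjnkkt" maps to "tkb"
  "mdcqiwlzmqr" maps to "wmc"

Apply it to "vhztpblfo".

boz

Each output is the input with this applied: keep one character in every 3, starting at position 3 (positions 3rd, 6th, 9th, ...), then move the first character to the end.
For "vhztpblfo", step one produces "zbo"; step two turns that into "boz".
(Check on "xebottjnkkt": → "btk" → "tkb" ✓)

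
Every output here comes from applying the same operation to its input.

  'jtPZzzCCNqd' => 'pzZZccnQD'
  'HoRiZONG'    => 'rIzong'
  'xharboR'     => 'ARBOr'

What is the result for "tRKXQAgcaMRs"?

kxqaGCAmrS

Rule — flip the case of every letter, then delete the first 2 characters.
For "tRKXQAgcaMRs", step one produces "TrkxqaGCAmrS"; step two turns that into "kxqaGCAmrS".
(Check on "xharboR": → "XHARBOr" → "ARBOr" ✓)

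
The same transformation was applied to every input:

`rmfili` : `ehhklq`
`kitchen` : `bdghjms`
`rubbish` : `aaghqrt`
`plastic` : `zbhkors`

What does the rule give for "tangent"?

The pattern: sort the characters into alphabetical order, then shift every letter 1 place backward in the alphabet (wrapping around).
Doing the same to "tangent": "zdfmmss".

zdfmmss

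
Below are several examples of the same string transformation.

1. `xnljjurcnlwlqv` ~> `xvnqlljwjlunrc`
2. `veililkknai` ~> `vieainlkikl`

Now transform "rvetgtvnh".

rhvnevttg

The pattern: take characters alternately from the front and the back (1st, last, 2nd, 2nd-last, ...).
"rvetgtvnh" → "rhvnevttg".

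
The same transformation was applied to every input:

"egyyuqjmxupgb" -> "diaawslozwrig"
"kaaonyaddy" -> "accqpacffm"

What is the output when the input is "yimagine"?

What's happening: swap the first and last characters, then shift every letter 2 places forward in the alphabet (wrapping around).
For "yimagine", step one produces "eimaginy"; step two turns that into "gkocikpa".
(Check on "kaaonyaddy": → "yaaonyaddk" → "accqpacffm" ✓)

gkocikpa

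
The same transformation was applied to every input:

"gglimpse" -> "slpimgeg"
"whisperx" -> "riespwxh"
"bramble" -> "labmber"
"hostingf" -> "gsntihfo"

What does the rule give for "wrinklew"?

eilnkwwr

Each output is the input with this applied: take characters alternately from the front and the back (1st, last, 2nd, 2nd-last, ...), then move the first 3 characters to the end (rotate left by 3).
Working it through for "wrinklew": intermediate "wwreilnk", final "eilnkwwr".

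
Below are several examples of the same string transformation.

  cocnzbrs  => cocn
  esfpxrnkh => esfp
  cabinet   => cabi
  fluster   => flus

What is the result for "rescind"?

resc

The rule is to keep only the first 4 characters.
For "rescind" the result is "resc".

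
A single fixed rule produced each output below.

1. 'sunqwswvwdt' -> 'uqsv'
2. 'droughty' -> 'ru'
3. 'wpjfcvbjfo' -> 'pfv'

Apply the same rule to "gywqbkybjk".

Looking at the pairs, the operation is to delete the last 3 characters, then keep every other character starting from the second (positions 2nd, 4th, 6th, ...).
For "gywqbkybjk", step one produces "gywqbky"; step two turns that into "yqk".

yqk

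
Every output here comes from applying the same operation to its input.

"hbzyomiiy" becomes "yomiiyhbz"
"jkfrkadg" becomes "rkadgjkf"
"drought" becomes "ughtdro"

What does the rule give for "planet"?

netpla

Each output is the input with this applied: move the first 3 characters to the end (rotate left by 3).
Doing the same to "planet": "netpla".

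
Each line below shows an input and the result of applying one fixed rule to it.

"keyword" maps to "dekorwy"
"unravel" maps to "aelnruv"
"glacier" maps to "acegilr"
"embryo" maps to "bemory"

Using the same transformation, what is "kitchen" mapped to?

cehiknt

The rule is to sort the characters into alphabetical order.
For "kitchen" the result is "cehiknt".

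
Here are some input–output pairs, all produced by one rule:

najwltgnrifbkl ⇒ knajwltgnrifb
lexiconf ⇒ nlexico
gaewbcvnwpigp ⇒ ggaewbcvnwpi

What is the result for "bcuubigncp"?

Each output is the input with this applied: delete the last character, then move the last character to the front.
"bcuubigncp" → "bcuubignc" → "cbcuubign".
(Check on "lexiconf": → "lexicon" → "nlexico" ✓)

cbcuubign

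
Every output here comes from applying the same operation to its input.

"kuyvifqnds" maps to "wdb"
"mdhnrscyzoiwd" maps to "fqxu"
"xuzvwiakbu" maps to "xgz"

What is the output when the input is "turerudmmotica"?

pskg

What's happening: shift every letter 2 places backward in the alphabet (wrapping around), then keep one character in every 3, starting at position 3 (positions 3rd, 6th, 9th, ...).
On "turerudmmotica": the first step gives "rspcpsbkkmrgay", and the second then gives "pskg".
(Check on "mdhnrscyzoiwd": → "kbflpqawxmgub" → "fqxu" ✓)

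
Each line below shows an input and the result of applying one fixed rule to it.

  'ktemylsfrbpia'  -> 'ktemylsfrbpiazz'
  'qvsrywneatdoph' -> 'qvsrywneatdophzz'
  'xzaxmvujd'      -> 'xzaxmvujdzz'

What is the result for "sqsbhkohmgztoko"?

sqsbhkohmgztokozz

What's happening: append "zz".
Applying that to "sqsbhkohmgztoko" gives "sqsbhkohmgztokozz".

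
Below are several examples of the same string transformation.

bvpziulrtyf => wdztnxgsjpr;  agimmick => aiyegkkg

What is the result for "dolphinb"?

lzbmjnfg

Rule — move the last 2 characters to the front (rotate right by 2), then shift every letter 2 places backward in the alphabet (wrapping around).
So "dolphinb" becomes "lzbmjnfg".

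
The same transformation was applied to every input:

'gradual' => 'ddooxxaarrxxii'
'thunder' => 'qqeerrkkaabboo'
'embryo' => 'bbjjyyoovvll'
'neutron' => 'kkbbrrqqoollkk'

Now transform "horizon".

eellooffwwllkk

Looking at the pairs, the operation is to double every character, then shift every letter 3 places backward in the alphabet (wrapping around).
"horizon" → "hhoorriizzoonn" → "eellooffwwllkk".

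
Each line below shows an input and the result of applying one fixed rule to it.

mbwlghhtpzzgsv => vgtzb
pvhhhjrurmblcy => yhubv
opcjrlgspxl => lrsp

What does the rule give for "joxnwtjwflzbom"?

mwwzo

The pattern: keep one character in every 3, starting at position 2 (positions 2nd, 5th, 8th, ...), then swap the first and last characters.
On "joxnwtjwflzbom" that produces "mwwzo".
(Check on "pvhhhjrurmblcy": → "vhuby" → "yhubv" ✓)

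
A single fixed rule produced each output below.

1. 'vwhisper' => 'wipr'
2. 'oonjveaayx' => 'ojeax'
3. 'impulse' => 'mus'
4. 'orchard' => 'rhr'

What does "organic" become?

The rule is to keep every other character starting from the second (positions 2nd, 4th, 6th, ...).
Doing the same to "organic": "rai".

rai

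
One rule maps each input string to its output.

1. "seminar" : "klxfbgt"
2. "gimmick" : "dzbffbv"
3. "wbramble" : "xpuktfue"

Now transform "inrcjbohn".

Rule — move the last character to the front, then shift every letter 7 places backward in the alphabet (wrapping around).
Starting from "inrcjbohn": after the first operation, "ninrcjboh"; after the second, "gbgkvcuha".

gbgkvcuha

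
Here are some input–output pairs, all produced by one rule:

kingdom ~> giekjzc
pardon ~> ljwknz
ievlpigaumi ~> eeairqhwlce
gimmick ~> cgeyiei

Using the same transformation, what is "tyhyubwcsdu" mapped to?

pquzdouyqsx

Looking at the pairs, the operation is to shift every letter 4 places backward in the alphabet (wrapping around), then take characters alternately from the front and the back (1st, last, 2nd, 2nd-last, ...).
For "tyhyubwcsdu", step one produces "puduqxsyozq"; step two turns that into "pquzdouyqsx".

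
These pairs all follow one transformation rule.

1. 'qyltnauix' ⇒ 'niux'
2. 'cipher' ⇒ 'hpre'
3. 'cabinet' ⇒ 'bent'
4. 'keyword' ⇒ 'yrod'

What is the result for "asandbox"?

bdxo

Rule — swap each adjacent pair of characters (1↔2, 3↔4, ...), then keep only the last 4 characters.
For "asandbox", step one produces "sanabdxo"; step two turns that into "bdxo".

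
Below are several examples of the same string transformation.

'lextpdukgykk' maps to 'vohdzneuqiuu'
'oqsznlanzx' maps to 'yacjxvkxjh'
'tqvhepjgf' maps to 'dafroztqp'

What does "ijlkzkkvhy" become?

Rule — shift every letter 10 places forward in the alphabet (wrapping around).
"ijlkzkkvhy" → "stvujuufri".

stvujuufri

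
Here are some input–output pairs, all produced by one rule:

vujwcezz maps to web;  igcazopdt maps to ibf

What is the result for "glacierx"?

nkz

In each case the input is transformed by: keep one character in every 3, starting at position 2 (positions 2nd, 5th, 8th, ...), then shift every letter 2 places forward in the alphabet (wrapping around).
"glacierx" → "lix" → "nkz".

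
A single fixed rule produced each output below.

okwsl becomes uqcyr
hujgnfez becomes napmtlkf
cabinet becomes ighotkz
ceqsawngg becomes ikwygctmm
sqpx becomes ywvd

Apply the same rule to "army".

gxse

In each case the input is transformed by: shift every letter 6 places forward in the alphabet (wrapping around).
So "army" becomes "gxse".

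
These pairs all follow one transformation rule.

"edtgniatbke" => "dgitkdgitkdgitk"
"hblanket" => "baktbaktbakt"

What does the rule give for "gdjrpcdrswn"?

In each case the input is transformed by: keep every other character starting from the second (positions 2nd, 4th, 6th, ...), then write the whole string 3 times in a row.
On "gdjrpcdrswn": the first step gives "drcrw", and the second then gives "drcrwdrcrwdrcrw".

drcrwdrcrwdrcrw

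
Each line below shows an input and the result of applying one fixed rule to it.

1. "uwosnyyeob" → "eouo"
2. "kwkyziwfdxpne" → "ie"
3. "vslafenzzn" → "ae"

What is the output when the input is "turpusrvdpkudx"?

The rule is to move the first 3 characters to the end (rotate left by 3), then keep only the vowels.
On "turpusrvdpkudx": the first step gives "pusrvdpkudxtur", and the second then gives "uuu".
(Check on "vslafenzzn": → "afenzznvsl" → "ae" ✓)

uuu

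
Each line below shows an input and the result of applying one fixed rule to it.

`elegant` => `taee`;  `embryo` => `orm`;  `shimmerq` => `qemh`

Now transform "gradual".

The pattern: reverse the string, then keep every other character starting from the first (positions 1st, 3rd, 5th, ...).
On "gradual": the first step gives "laudarg", and the second then gives "luag".

luag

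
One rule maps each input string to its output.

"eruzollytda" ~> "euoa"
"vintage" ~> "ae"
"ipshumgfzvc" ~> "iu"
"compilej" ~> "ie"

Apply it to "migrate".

ae

The pattern: keep every other character starting from the first (positions 1st, 3rd, 5th, ...), then keep only the vowels.
Working it through for "migrate": intermediate "mgae", final "ae".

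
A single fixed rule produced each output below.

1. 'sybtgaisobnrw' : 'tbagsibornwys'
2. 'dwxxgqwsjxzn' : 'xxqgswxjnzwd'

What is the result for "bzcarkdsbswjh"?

ackrsdsbjwhzb

What's happening: swap each adjacent pair of characters (1↔2, 3↔4, ...), then move the first 2 characters to the end (rotate left by 2).
On "bzcarkdsbswjh": the first step gives "zbackrsdsbjwh", and the second then gives "ackrsdsbjwhzb".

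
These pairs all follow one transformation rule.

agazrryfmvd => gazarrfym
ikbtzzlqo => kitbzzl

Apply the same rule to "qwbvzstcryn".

wqvbszctr

The rule is to delete the last 2 characters, then swap each adjacent pair of characters (1↔2, 3↔4, ...).
Working it through for "qwbvzstcryn": intermediate "qwbvzstcr", final "wqvbszctr".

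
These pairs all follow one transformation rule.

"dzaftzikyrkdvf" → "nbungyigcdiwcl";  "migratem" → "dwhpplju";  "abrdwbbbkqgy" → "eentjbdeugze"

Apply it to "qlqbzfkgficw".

The transformation: shift every letter 3 places forward in the alphabet (wrapping around), then swap the front and back halves of the string.
So "qlqbzfkgficw" becomes "njilfztoteci".
(Check on "migratem": → "pljudwhp" → "dwhpplju" ✓)

njilfztoteci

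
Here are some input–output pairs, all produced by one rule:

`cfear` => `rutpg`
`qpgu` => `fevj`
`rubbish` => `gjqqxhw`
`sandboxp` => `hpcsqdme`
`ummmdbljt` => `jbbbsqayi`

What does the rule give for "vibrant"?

kxqgpci

Rule — shift every letter 11 places backward in the alphabet (wrapping around).
Doing the same to "vibrant": "kxqgpci".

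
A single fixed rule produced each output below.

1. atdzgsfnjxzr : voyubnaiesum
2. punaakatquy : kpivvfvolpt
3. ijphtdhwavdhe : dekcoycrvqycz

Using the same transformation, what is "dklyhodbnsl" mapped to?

yfgtcjywing

What's happening: shift every letter 5 places backward in the alphabet (wrapping around).
"dklyhodbnsl" → "yfgtcjywing".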